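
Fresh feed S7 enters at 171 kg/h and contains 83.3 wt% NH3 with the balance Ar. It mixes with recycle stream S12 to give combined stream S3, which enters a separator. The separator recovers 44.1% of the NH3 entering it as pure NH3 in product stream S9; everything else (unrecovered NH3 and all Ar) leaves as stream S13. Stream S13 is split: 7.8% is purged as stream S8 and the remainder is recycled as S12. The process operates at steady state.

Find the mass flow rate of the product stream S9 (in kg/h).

129.6 kg/h

NH3 in S3: m_A = 171×0.833 + (1−0.078)·(1−0.441)·m_A, so m_A = 142.44/0.4846 = 293.94 kg/h.
Product S9 = 0.441×293.94 = 129.63 kg/h.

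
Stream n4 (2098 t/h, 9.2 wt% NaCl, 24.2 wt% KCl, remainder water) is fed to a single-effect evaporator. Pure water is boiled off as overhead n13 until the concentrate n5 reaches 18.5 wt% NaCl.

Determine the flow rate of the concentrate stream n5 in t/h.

1043 t/h

NaCl is conserved: 2098×0.092 = 193.02 t/h all reports to the concentrate.
Concentrate = 193.02/(target fraction) = 1043.3 t/h.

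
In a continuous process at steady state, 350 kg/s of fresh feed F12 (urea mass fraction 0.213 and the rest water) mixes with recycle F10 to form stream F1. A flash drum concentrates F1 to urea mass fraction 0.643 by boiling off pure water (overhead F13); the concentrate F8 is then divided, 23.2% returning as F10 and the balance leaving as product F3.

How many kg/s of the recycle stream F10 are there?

35.02 kg/s

Overall urea balance (none leaves overhead): urea in fresh feed = urea in product, i.e. 350×0.213 = (1−0.232)·F8·0.643.
F8 = 74.55/(0.643×0.768) = 150.96 kg/s.
Recycle F10 = 0.232×150.96 = 35.024 kg/s.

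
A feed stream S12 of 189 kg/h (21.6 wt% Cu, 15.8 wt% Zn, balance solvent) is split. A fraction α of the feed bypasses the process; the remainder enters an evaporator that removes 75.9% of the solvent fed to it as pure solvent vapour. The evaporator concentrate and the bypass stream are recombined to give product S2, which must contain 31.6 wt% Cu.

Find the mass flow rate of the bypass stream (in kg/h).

63.12 kg/h

All 189×0.216 = 40.824 kg/h of Cu reaches S2, so S2 = 40.824/0.316 = 129.19 kg/h and vapour = 59.81 kg/h.
The evaporator receives (1−α)·189 of feed at 0.626 solvent and removes 0.759 of that solvent:
0.759×0.626×(1−α)×189 = 59.81
(1−α) = 59.81/89.8 = 0.6660;  α = 0.3340.
Bypass flow = 0.3340×189 = 63.119 kg/h.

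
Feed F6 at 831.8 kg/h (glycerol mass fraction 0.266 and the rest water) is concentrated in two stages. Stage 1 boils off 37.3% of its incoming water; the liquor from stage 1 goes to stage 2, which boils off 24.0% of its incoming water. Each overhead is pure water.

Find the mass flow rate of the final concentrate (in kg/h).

512.2 kg/h

water in feed = 831.8×0.734 = 610.54 kg/h.
After stage 1: water left = (1−0.373)×610.54 = 382.81; stream total = 604.07 kg/h.
After stage 2: water left = (1−0.240)×382.81 = 290.94; final concentrate = 512.19 kg/h.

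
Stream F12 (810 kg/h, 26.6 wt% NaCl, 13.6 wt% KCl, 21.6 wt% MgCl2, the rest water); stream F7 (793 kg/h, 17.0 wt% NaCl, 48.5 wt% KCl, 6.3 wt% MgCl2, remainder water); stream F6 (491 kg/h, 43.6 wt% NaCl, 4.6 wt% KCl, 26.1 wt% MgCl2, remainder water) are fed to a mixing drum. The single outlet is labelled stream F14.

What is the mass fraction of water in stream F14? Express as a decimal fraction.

0.315

Total flow out = 810 + 793 + 491 = 2094 kg/h.
water in = 810×0.382 + 793×0.282 + 491×0.257 = 659.23 kg/h.
water mass fraction in F14 = 659.23/2094 = 0.315.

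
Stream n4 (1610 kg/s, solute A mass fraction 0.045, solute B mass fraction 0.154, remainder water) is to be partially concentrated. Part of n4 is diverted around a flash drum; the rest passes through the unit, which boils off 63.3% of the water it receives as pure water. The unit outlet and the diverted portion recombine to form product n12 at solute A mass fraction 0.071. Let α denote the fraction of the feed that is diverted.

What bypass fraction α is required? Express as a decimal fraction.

0.278

All 1610×0.045 = 72.45 kg/s of solute A reaches n12, so n12 = 72.45/0.071 = 1020.4 kg/s and vapour = 589.58 kg/s.
The evaporator receives (1−α)·1610 of feed at 0.801 water and removes 0.633 of that water:
0.633×0.801×(1−α)×1610 = 589.58
(1−α) = 589.58/816.32 = 0.7222;  α = 0.2778.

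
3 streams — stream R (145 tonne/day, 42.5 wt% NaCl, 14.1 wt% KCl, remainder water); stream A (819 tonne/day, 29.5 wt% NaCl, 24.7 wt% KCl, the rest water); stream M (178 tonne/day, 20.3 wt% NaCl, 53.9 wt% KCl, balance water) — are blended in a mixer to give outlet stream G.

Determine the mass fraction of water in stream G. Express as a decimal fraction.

0.424

Total flow out = 145 + 819 + 178 = 1142 tonne/day.
water in = 145×0.434 + 819×0.458 + 178×0.258 = 483.96 tonne/day.
water mass fraction in G = 483.96/1142 = 0.424.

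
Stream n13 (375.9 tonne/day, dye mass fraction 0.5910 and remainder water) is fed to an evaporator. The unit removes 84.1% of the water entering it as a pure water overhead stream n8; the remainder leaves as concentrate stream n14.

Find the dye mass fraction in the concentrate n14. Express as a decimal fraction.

0.9009

dye is not removed: 375.9×0.591 = 222.16 tonne/day of dye enters n14.
water entering = 375.9×0.409 = 153.74 tonne/day; overhead removed = 0.841×153.74 = 129.3 tonne/day.
Concentrate = 375.9 − 129.3 = 246.6 tonne/day.
Mass fraction = 222.16/246.6 = 0.9009.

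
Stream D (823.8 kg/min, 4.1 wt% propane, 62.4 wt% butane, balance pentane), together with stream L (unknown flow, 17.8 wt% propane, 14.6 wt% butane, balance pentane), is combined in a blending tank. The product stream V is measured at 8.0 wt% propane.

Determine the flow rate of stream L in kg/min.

Let L be the unknown flow. Total out = 823.8 + L.
propane balance: 33.776 + 0.178·L = 0.080·(823.8 + L)
(0.178 − 0.080)·L = 0.080×823.8 − 33.776 = 32.128
L = 32.128 / 0.098 = 327.84 kg/min

327.8 kg/min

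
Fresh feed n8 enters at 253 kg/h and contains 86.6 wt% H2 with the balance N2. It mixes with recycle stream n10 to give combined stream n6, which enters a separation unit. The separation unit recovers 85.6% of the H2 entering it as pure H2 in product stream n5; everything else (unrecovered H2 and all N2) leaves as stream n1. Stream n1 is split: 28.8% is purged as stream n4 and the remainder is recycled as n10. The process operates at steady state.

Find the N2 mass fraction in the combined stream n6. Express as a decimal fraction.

N2 enters only via n8 and leaves only via the purge: 253×0.134 = 0.288×(N2 in n1), and the separation unit passes all N2, so N2 in n6 = N2 in n1 = 117.72 kg/h.
H2 in n6: m_A = 253×0.866 + (1−0.288)·(1−0.856)·m_A, so m_A = 219.1/0.8975 = 244.13 kg/h.
n6 = 244.13 + 117.72 = 361.84 kg/h.
N2 fraction in n6 = 117.72/361.84 = 0.3253.

0.3253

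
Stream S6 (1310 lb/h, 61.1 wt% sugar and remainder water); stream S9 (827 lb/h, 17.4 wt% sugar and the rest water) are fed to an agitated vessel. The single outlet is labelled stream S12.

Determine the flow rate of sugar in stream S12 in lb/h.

sugar out = sugar in = 1310×0.611 + 827×0.174 = 944.31 lb/h.

944.3 lb/h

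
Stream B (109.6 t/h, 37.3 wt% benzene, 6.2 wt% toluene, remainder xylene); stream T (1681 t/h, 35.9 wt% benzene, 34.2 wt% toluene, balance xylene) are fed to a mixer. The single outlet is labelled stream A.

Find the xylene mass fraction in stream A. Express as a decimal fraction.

Total flow out = 109.6 + 1681 = 1790.6 t/h.
xylene in = 109.6×0.565 + 1681×0.299 = 564.54 t/h.
xylene mass fraction in A = 564.54/1790.6 = 0.3153.

0.3153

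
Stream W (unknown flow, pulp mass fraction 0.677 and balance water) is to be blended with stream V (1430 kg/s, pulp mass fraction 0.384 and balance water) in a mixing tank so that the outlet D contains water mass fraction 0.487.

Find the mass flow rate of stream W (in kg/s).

1125 kg/s

Let W be the unknown flow. Total out = 1430 + W.
water balance: 880.88 + 0.323·W = 0.487·(1430 + W)
(0.323 − 0.487)·W = 0.487×1430 − 880.88 = -184.47
W = -184.47 / -0.164 = 1124.8 kg/s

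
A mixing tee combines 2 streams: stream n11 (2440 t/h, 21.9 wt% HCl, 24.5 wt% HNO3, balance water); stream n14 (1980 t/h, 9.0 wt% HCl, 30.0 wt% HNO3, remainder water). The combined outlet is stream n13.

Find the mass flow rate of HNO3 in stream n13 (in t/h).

1192 t/h

HNO3 out = HNO3 in = 2440×0.245 + 1980×0.300 = 1191.8 t/h.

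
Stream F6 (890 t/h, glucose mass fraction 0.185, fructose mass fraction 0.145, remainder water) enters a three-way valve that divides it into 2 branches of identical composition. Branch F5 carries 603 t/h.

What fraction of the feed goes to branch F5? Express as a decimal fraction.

0.678

Fraction to F5 = 603/890 = 0.6775.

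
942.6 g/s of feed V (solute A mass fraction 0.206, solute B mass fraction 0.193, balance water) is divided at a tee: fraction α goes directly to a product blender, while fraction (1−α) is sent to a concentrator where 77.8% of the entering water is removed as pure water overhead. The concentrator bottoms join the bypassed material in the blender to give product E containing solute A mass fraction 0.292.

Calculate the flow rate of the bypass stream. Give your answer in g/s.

All 942.6×0.206 = 194.18 g/s of solute A reaches E, so E = 194.18/0.292 = 664.98 g/s and vapour = 277.62 g/s.
The evaporator receives (1−α)·942.6 of feed at 0.601 water and removes 0.778 of that water:
0.778×0.601×(1−α)×942.6 = 277.62
(1−α) = 277.62/440.74 = 0.6299;  α = 0.3701.
Bypass flow = 0.3701×942.6 = 348.87 g/s.

348.9 g/s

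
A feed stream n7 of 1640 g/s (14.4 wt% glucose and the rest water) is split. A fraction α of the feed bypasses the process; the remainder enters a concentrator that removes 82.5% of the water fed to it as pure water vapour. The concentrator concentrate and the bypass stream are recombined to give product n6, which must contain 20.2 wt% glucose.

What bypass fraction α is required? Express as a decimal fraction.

0.593

All 1640×0.144 = 236.16 g/s of glucose reaches n6, so n6 = 236.16/0.202 = 1169.1 g/s and vapour = 470.89 g/s.
The evaporator receives (1−α)·1640 of feed at 0.856 water and removes 0.825 of that water:
0.825×0.856×(1−α)×1640 = 470.89
(1−α) = 470.89/1158.2 = 0.4066;  α = 0.5934.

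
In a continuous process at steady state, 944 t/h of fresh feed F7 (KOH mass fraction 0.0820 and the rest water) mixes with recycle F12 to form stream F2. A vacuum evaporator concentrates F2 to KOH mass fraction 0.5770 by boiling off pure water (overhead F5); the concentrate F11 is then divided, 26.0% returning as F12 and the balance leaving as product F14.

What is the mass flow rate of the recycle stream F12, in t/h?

Overall KOH balance (none leaves overhead): KOH in fresh feed = KOH in product, i.e. 944×0.082 = (1−0.260)·F11·0.577.
F11 = 77.408/(0.577×0.740) = 181.29 t/h.
Recycle F12 = 0.260×181.29 = 47.136 t/h.

47.14 t/h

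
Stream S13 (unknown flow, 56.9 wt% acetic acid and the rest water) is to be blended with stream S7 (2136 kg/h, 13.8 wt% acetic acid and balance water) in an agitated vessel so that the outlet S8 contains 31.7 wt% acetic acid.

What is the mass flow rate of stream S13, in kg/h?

1517 kg/h

Let S13 be the unknown flow. Total out = 2136 + S13.
acetic acid balance: 294.77 + 0.569·S13 = 0.317·(2136 + S13)
(0.569 − 0.317)·S13 = 0.317×2136 − 294.77 = 382.34
S13 = 382.34 / 0.252 = 1517.2 kg/h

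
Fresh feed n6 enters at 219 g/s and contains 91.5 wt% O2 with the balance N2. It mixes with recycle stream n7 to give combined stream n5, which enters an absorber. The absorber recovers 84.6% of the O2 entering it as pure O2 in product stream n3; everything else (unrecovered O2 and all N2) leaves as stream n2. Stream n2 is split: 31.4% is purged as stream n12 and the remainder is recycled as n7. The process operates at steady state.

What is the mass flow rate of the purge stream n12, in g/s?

29.45 g/s

N2 enters only via n6 and leaves only via the purge: 219×0.085 = 0.314×(N2 in n2), and the absorber passes all N2, so N2 in n5 = N2 in n2 = 59.283 g/s.
O2 in n5: m_A = 219×0.915 + (1−0.314)·(1−0.846)·m_A, so m_A = 200.39/0.8944 = 224.06 g/s.
n2 = (1−0.846)×224.06 + 59.283 = 93.788 g/s.
Purge n12 = 0.314×93.788 = 29.449 g/s.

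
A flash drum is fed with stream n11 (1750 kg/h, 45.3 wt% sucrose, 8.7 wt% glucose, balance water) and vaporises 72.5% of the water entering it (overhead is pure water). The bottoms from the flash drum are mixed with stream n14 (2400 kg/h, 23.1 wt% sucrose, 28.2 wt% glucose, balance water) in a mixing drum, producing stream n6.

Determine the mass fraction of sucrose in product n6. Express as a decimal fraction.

Vapour removed = 0.725×0.460×1750 = 583.62 kg/h; concentrate = 1166.4 kg/h.
sucrose reaching the mixer = 792.75 (from concentrate) + 2400×0.231 = 1347.2 kg/h.
Product flow = 1166.4 + 2400 = 3566.4 kg/h; sucrose fraction = 0.378.

0.378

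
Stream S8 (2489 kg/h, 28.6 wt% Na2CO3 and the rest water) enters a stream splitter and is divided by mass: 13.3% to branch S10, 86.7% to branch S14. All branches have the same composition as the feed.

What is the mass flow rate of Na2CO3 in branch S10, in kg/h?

Branch S10 total = 0.133×2489 = 331.04 kg/h.
Na2CO3 in S10 = 0.286×331.04 = 94.677 kg/h.

94.68 kg/h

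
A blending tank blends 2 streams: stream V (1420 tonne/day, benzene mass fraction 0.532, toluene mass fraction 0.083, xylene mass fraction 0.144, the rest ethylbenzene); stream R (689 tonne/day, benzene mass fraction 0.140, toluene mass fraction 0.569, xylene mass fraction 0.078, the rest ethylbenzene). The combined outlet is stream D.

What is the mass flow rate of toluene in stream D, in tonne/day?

toluene out = toluene in = 1420×0.083 + 689×0.569 = 509.9 tonne/day.

509.9 tonne/day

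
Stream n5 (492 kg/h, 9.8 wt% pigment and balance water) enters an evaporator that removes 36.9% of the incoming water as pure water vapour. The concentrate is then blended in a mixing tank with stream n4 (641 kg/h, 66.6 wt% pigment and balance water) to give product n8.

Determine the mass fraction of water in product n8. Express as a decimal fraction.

Vapour removed = 0.369×0.902×492 = 163.76 kg/h; concentrate = 328.24 kg/h.
water reaching the mixer = 280.03 (from concentrate) + 641×0.334 = 494.12 kg/h.
Product flow = 328.24 + 641 = 969.24 kg/h; water fraction = 0.5098.

0.5098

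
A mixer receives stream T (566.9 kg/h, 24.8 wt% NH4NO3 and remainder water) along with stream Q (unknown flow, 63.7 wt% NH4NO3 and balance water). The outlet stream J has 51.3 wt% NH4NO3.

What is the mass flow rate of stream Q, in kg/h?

Let Q be the unknown flow. Total out = 566.9 + Q.
NH4NO3 balance: 140.59 + 0.637·Q = 0.513·(566.9 + Q)
(0.637 − 0.513)·Q = 0.513×566.9 − 140.59 = 150.23
Q = 150.23 / 0.124 = 1211.5 kg/h

1212 kg/h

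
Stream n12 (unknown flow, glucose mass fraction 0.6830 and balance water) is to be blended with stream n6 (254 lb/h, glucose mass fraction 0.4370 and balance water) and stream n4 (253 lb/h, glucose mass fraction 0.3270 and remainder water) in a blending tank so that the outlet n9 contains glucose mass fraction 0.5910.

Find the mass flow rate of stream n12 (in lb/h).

1151 lb/h

Let n12 be the unknown flow. Total out = 507 + n12.
glucose balance: 193.73 + 0.683·n12 = 0.591·(507 + n12)
(0.683 − 0.591)·n12 = 0.591×507 − 193.73 = 105.91
n12 = 105.91 / 0.092 = 1151.2 lb/h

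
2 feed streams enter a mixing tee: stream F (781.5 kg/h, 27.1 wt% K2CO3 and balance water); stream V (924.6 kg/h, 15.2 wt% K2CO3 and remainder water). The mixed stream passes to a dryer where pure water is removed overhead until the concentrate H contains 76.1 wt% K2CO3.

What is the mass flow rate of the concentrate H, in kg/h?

K2CO3 entering = 781.5×0.271 + 924.6×0.152 = 352.33 kg/h.
All K2CO3 reports to H, so H = 352.33/0.761 = 462.98 kg/h.

463 kg/h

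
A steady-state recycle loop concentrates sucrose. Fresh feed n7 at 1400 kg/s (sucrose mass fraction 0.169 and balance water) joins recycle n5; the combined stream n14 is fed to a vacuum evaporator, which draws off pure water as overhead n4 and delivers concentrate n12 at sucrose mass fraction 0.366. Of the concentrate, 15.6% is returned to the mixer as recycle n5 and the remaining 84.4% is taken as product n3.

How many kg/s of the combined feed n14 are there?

1519 kg/s

Overall sucrose balance (none leaves overhead): sucrose in fresh feed = sucrose in product, i.e. 1400×0.169 = (1−0.156)·n12·0.366.
n12 = 236.6/(0.366×0.844) = 765.93 kg/s.
Recycle n5 = 0.156×765.93 = 119.49 kg/s.
Combined feed n14 = 1400 + 119.49 = 1519.5 kg/s.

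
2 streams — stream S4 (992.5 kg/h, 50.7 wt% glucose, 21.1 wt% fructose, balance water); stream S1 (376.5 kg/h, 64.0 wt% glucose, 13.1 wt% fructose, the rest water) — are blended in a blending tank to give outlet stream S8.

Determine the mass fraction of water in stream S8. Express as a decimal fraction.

0.2674

Total flow out = 992.5 + 376.5 = 1369 kg/h.
water in = 992.5×0.282 + 376.5×0.229 = 366.1 kg/h.
water mass fraction in S8 = 366.1/1369 = 0.2674.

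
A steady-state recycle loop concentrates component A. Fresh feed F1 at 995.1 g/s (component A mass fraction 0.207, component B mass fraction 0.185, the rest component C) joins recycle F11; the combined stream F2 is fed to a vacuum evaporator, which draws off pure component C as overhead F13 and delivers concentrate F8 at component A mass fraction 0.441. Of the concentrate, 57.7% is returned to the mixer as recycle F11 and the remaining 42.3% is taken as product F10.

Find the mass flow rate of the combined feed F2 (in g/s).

1632 g/s

Overall component A balance (none leaves overhead): component A in fresh feed = component A in product, i.e. 995.1×0.207 = (1−0.577)·F8·0.441.
F8 = 205.99/(0.441×0.423) = 1104.2 g/s.
Recycle F11 = 0.577×1104.2 = 637.14 g/s.
Combined feed F2 = 995.1 + 637.14 = 1632.2 g/s.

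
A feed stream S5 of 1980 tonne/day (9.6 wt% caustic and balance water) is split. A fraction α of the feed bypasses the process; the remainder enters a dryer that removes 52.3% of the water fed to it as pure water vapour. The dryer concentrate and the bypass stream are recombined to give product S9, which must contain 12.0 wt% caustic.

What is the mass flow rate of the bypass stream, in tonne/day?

1142 tonne/day

All 1980×0.096 = 190.08 tonne/day of caustic reaches S9, so S9 = 190.08/0.120 = 1584 tonne/day and vapour = 396 tonne/day.
The evaporator receives (1−α)·1980 of feed at 0.904 water and removes 0.523 of that water:
0.523×0.904×(1−α)×1980 = 396
(1−α) = 396/936.13 = 0.4230;  α = 0.5770.
Bypass flow = 0.5770×1980 = 1142.4 tonne/day.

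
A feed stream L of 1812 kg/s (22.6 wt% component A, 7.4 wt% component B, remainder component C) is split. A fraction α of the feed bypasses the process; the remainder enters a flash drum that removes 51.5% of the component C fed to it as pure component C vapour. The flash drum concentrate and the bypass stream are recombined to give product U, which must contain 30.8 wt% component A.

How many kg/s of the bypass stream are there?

473.8 kg/s

All 1812×0.226 = 409.51 kg/s of component A reaches U, so U = 409.51/0.308 = 1329.6 kg/s and vapour = 482.42 kg/s.
The evaporator receives (1−α)·1812 of feed at 0.700 component C and removes 0.515 of that component C:
0.515×0.700×(1−α)×1812 = 482.42
(1−α) = 482.42/653.23 = 0.7385;  α = 0.2615.
Bypass flow = 0.2615×1812 = 473.82 kg/s.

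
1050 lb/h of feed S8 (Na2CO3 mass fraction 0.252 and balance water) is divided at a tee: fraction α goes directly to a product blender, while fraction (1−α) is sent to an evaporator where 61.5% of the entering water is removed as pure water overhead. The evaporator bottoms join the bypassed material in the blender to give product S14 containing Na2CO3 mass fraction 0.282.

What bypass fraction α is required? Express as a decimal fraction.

All 1050×0.252 = 264.6 lb/h of Na2CO3 reaches S14, so S14 = 264.6/0.282 = 938.3 lb/h and vapour = 111.7 lb/h.
The evaporator receives (1−α)·1050 of feed at 0.748 water and removes 0.615 of that water:
0.615×0.748×(1−α)×1050 = 111.7
(1−α) = 111.7/483.02 = 0.2313;  α = 0.7687.

0.769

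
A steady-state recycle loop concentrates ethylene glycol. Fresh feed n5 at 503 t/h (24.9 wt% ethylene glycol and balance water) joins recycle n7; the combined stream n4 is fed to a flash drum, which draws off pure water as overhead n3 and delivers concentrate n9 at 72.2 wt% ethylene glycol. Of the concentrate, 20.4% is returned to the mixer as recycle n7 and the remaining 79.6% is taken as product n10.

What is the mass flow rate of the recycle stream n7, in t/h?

Overall ethylene glycol balance (none leaves overhead): ethylene glycol in fresh feed = ethylene glycol in product, i.e. 503×0.249 = (1−0.204)·n9·0.722.
n9 = 125.25/(0.722×0.796) = 217.93 t/h.
Recycle n7 = 0.204×217.93 = 44.458 t/h.

44.46 t/h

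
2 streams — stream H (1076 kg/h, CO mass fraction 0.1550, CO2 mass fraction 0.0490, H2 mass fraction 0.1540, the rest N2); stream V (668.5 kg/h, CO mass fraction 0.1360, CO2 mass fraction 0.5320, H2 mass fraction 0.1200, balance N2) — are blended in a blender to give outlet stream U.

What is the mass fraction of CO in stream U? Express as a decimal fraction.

0.1477

Total flow out = 1076 + 668.5 = 1744.5 kg/h.
CO in = 1076×0.155 + 668.5×0.136 = 257.7 kg/h.
CO mass fraction in U = 257.7/1744.5 = 0.1477.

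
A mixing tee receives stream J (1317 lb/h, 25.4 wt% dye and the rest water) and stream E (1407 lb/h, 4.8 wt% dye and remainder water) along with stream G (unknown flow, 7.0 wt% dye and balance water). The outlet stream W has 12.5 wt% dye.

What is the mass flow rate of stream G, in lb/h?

Let G be the unknown flow. Total out = 2724 + G.
dye balance: 402.05 + 0.070·G = 0.125·(2724 + G)
(0.070 − 0.125)·G = 0.125×2724 − 402.05 = -61.554
G = -61.554 / -0.055 = 1119.2 lb/h

1119 lb/h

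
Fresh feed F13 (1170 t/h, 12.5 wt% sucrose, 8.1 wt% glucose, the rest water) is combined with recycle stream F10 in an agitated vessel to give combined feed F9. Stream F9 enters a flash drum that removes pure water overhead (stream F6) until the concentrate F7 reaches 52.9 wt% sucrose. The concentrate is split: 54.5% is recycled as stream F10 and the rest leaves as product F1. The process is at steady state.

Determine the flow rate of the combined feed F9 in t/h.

Overall sucrose balance (none leaves overhead): sucrose in fresh feed = sucrose in product, i.e. 1170×0.125 = (1−0.545)·F7·0.529.
F7 = 146.25/(0.529×0.455) = 607.62 t/h.
Recycle F10 = 0.545×607.62 = 331.15 t/h.
Combined feed F9 = 1170 + 331.15 = 1501.2 t/h.

1501 t/h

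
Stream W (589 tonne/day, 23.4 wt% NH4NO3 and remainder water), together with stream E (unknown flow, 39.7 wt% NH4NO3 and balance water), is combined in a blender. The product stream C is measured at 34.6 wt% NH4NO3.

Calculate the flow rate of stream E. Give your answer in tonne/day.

Let E be the unknown flow. Total out = 589 + E.
NH4NO3 balance: 137.83 + 0.397·E = 0.346·(589 + E)
(0.397 − 0.346)·E = 0.346×589 − 137.83 = 65.968
E = 65.968 / 0.051 = 1293.5 tonne/day

1293 tonne/day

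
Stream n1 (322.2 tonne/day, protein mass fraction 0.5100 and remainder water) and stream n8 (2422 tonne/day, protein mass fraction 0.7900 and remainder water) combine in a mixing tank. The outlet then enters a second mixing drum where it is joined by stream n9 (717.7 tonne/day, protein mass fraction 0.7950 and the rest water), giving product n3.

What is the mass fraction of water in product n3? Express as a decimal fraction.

Overall, product flow = 3461.9 tonne/day.
water in = 322.2×0.490 + 2422×0.210 + 717.7×0.205 = 813.63 tonne/day.
water fraction in n3 = 0.2350.

0.2350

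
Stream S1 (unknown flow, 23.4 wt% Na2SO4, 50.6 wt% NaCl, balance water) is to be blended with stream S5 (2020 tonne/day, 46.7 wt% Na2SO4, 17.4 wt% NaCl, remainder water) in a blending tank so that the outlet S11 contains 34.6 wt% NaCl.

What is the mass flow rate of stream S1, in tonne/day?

Let S1 be the unknown flow. Total out = 2020 + S1.
NaCl balance: 351.48 + 0.506·S1 = 0.346·(2020 + S1)
(0.506 − 0.346)·S1 = 0.346×2020 − 351.48 = 347.44
S1 = 347.44 / 0.160 = 2171.5 tonne/day

2171 tonne/day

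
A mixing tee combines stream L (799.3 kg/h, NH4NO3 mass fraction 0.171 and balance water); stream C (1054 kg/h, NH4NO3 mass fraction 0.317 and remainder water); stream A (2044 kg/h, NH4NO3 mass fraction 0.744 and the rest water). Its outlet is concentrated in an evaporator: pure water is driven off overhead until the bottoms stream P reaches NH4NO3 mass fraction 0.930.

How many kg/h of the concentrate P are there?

NH4NO3 entering = 799.3×0.171 + 1054×0.317 + 2044×0.744 = 1991.5 kg/h.
All NH4NO3 reports to P, so P = 1991.5/0.930 = 2141.4 kg/h.

2141 kg/h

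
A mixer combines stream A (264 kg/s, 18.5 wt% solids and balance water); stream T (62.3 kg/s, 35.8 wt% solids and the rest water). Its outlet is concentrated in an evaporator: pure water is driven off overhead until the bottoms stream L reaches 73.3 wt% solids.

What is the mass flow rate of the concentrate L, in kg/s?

97.06 kg/s

solids entering = 264×0.185 + 62.3×0.358 = 71.143 kg/s.
All solids reports to L, so L = 71.143/0.733 = 97.058 kg/s.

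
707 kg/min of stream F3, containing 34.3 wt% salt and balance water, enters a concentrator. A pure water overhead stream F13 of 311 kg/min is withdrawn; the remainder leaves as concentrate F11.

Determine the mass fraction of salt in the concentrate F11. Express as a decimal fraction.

0.612

salt is not removed: 707×0.343 = 242.5 kg/min of salt enters F11.
Concentrate = 707 − 311 = 396 kg/min.
Mass fraction = 242.5/396 = 0.612.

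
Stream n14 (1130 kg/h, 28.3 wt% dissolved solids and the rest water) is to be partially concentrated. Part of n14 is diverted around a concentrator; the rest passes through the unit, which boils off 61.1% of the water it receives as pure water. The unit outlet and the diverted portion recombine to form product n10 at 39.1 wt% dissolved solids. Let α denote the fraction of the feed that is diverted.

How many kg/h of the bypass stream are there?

417.5 kg/h

All 1130×0.283 = 319.79 kg/h of dissolved solids reaches n10, so n10 = 319.79/0.391 = 817.88 kg/h and vapour = 312.12 kg/h.
The evaporator receives (1−α)·1130 of feed at 0.717 water and removes 0.611 of that water:
0.611×0.717×(1−α)×1130 = 312.12
(1−α) = 312.12/495.04 = 0.6305;  α = 0.3695.
Bypass flow = 0.3695×1130 = 417.53 kg/h.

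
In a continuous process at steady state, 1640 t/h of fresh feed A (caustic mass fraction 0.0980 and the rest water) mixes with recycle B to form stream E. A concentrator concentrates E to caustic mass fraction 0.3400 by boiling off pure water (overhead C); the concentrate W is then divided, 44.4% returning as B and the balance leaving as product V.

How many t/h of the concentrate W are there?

Overall caustic balance (none leaves overhead): caustic in fresh feed = caustic in product, i.e. 1640×0.098 = (1−0.444)·W·0.340.
W = 160.72/(0.340×0.556) = 850.19 t/h.

850.2 t/h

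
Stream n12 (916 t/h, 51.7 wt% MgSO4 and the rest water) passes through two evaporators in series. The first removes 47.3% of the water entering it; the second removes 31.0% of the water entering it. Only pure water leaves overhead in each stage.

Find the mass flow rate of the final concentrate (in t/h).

water in feed = 916×0.483 = 442.43 t/h.
After stage 1: water left = (1−0.473)×442.43 = 233.16; stream total = 706.73 t/h.
After stage 2: water left = (1−0.310)×233.16 = 160.88; final concentrate = 634.45 t/h.

634.5 t/h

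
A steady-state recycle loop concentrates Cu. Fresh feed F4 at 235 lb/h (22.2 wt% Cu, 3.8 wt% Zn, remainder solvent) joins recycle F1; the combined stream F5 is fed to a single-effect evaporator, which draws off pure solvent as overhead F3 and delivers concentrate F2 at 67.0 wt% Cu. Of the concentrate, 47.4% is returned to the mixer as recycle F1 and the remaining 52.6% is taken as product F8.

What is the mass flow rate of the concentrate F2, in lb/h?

148 lb/h

Overall Cu balance (none leaves overhead): Cu in fresh feed = Cu in product, i.e. 235×0.222 = (1−0.474)·F2·0.670.
F2 = 52.17/(0.670×0.526) = 148.03 lb/h.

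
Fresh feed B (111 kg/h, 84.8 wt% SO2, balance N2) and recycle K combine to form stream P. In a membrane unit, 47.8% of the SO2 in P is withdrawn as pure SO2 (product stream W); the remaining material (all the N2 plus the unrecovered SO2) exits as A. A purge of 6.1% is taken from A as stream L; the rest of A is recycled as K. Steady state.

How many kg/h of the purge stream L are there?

22.75 kg/h

N2 enters only via B and leaves only via the purge: 111×0.152 = 0.061×(N2 in A), and the membrane unit passes all N2, so N2 in P = N2 in A = 276.59 kg/h.
SO2 in P: m_A = 111×0.848 + (1−0.061)·(1−0.478)·m_A, so m_A = 94.128/0.5098 = 184.62 kg/h.
A = (1−0.478)×184.62 + 276.59 = 372.96 kg/h.
Purge L = 0.061×372.96 = 22.751 kg/h.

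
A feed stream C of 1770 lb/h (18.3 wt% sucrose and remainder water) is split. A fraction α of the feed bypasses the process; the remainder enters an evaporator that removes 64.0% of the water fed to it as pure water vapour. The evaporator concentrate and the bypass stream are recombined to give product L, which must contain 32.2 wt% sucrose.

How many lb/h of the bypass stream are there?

All 1770×0.183 = 323.91 lb/h of sucrose reaches L, so L = 323.91/0.322 = 1005.9 lb/h and vapour = 764.07 lb/h.
The evaporator receives (1−α)·1770 of feed at 0.817 water and removes 0.640 of that water:
0.640×0.817×(1−α)×1770 = 764.07
(1−α) = 764.07/925.5 = 0.8256;  α = 0.1744.
Bypass flow = 0.1744×1770 = 308.73 lb/h.

308.7 lb/h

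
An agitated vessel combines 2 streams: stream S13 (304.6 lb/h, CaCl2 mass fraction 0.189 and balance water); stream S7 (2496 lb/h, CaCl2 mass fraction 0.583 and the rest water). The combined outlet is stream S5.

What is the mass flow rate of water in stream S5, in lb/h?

water out = water in = 304.6×0.811 + 2496×0.417 = 1287.9 lb/h.

1288 lb/h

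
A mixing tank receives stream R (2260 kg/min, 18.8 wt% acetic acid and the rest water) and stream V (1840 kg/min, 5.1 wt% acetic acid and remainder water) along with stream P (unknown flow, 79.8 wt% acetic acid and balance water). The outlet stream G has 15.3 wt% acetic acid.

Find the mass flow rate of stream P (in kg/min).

Let P be the unknown flow. Total out = 4100 + P.
acetic acid balance: 518.72 + 0.798·P = 0.153·(4100 + P)
(0.798 − 0.153)·P = 0.153×4100 − 518.72 = 108.58
P = 108.58 / 0.645 = 168.34 kg/min

168.3 kg/min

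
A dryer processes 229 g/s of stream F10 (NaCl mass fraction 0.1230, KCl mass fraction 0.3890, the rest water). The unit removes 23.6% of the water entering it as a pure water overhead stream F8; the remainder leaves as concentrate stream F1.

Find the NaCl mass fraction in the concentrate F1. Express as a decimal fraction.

0.1390

NaCl is not removed: 229×0.123 = 28.167 g/s of NaCl enters F1.
water entering = 229×0.488 = 111.75 g/s; overhead removed = 0.236×111.75 = 26.373 g/s.
Concentrate = 229 − 26.373 = 202.63 g/s.
Mass fraction = 28.167/202.63 = 0.1390.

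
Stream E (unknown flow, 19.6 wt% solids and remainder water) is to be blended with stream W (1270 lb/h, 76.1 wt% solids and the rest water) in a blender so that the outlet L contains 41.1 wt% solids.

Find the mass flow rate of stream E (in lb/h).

2067 lb/h

Let E be the unknown flow. Total out = 1270 + E.
solids balance: 966.47 + 0.196·E = 0.411·(1270 + E)
(0.196 − 0.411)·E = 0.411×1270 − 966.47 = -444.5
E = -444.5 / -0.215 = 2067.4 lb/h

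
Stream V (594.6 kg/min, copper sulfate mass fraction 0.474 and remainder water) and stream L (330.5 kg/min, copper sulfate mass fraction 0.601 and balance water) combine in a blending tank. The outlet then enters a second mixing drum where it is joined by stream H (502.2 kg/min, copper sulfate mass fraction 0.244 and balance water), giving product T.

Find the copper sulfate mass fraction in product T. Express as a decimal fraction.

Overall, product flow = 1427.3 kg/min.
copper sulfate in = 594.6×0.474 + 330.5×0.601 + 502.2×0.244 = 603.01 kg/min.
copper sulfate fraction in T = 0.422.

0.422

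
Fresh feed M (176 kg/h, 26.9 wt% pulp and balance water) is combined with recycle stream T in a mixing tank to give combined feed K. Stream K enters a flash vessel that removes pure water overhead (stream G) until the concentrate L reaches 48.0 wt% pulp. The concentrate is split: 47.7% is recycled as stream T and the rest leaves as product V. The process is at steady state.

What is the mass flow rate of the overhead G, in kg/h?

Overall pulp balance (none leaves overhead): pulp in fresh feed = pulp in product, i.e. 176×0.269 = (1−0.477)·L·0.480.
L = 47.344/(0.480×0.523) = 188.59 kg/h.
Recycle T = 0.477×188.59 = 89.958 kg/h.
Combined feed K = 176 + 89.958 = 265.96 kg/h.
Overhead G = K − L = 265.96 − 188.59 = 77.367 kg/h.

77.37 kg/h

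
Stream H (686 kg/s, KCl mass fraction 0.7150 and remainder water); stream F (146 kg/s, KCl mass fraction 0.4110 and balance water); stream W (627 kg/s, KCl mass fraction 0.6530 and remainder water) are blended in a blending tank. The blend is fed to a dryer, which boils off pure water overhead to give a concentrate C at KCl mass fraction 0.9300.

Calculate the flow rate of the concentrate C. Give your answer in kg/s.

KCl entering = 686×0.715 + 146×0.411 + 627×0.653 = 959.93 kg/s.
All KCl reports to C, so C = 959.93/0.930 = 1032.2 kg/s.

1032 kg/s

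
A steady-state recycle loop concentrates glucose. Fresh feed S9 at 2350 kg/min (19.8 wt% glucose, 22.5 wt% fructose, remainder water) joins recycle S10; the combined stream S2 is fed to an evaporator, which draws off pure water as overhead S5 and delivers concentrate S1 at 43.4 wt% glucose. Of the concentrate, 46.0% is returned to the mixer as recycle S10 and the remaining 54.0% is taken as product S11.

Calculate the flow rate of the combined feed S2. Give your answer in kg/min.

3263 kg/min

Overall glucose balance (none leaves overhead): glucose in fresh feed = glucose in product, i.e. 2350×0.198 = (1−0.460)·S1·0.434.
S1 = 465.3/(0.434×0.540) = 1985.4 kg/min.
Recycle S10 = 0.460×1985.4 = 913.29 kg/min.
Combined feed S2 = 2350 + 913.29 = 3263.3 kg/min.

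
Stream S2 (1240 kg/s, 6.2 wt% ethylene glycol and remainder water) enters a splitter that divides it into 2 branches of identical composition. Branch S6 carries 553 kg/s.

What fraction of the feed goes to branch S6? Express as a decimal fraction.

Fraction to S6 = 553/1240 = 0.4460.

0.446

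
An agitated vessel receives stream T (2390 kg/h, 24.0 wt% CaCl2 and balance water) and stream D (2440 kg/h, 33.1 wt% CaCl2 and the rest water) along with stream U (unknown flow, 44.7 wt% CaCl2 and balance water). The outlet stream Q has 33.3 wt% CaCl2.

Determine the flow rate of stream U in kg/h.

Let U be the unknown flow. Total out = 4830 + U.
CaCl2 balance: 1381.2 + 0.447·U = 0.333·(4830 + U)
(0.447 − 0.333)·U = 0.333×4830 − 1381.2 = 227.15
U = 227.15 / 0.114 = 1992.5 kg/h

1993 kg/h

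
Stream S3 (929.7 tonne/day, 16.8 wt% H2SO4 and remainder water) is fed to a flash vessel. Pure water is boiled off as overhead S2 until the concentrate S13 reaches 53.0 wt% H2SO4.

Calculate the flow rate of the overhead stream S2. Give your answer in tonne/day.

H2SO4 is conserved: 929.7×0.168 = 156.19 tonne/day all reports to the concentrate.
Concentrate = 156.19/(target fraction) = 294.7 tonne/day.
Overhead = 929.7 − 294.7 = 635 tonne/day.

635 tonne/day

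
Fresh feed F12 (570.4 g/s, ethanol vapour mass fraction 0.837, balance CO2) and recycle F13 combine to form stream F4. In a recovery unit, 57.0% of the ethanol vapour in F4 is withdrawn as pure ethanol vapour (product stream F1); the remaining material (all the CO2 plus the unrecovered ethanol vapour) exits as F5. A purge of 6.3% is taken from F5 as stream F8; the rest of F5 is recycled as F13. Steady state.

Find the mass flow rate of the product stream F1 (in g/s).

455.8 g/s

ethanol vapour in F4: m_A = 570.4×0.837 + (1−0.063)·(1−0.570)·m_A, so m_A = 477.42/0.5971 = 799.59 g/s.
Product F1 = 0.570×799.59 = 455.76 g/s.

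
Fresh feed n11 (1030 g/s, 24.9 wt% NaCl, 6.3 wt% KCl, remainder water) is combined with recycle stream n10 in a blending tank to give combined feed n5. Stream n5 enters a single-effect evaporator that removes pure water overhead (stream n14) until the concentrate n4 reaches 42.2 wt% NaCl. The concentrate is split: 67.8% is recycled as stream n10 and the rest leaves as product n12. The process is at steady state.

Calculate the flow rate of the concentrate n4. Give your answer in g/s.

Overall NaCl balance (none leaves overhead): NaCl in fresh feed = NaCl in product, i.e. 1030×0.249 = (1−0.678)·n4·0.422.
n4 = 256.47/(0.422×0.322) = 1887.4 g/s.

1887 g/s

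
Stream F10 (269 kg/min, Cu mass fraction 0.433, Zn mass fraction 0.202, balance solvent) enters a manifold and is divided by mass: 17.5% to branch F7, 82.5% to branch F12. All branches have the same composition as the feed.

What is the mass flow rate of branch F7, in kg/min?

Branch F7 flow = 0.175×269 = 47.075 kg/min.

47.07 kg/min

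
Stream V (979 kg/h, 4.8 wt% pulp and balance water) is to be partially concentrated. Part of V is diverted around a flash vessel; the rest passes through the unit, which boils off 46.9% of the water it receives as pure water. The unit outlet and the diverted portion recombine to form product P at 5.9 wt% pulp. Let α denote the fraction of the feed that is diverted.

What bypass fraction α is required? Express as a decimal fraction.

0.582

All 979×0.048 = 46.992 kg/h of pulp reaches P, so P = 46.992/0.059 = 796.47 kg/h and vapour = 182.53 kg/h.
The evaporator receives (1−α)·979 of feed at 0.952 water and removes 0.469 of that water:
0.469×0.952×(1−α)×979 = 182.53
(1−α) = 182.53/437.11 = 0.4176;  α = 0.5824.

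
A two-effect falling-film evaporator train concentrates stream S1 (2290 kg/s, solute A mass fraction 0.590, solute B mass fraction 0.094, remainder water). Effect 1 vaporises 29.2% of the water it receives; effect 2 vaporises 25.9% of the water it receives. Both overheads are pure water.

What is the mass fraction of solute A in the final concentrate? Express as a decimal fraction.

0.694

water in feed = 2290×0.316 = 723.64 kg/s.
After stage 1: water left = (1−0.292)×723.64 = 512.34; stream total = 2078.7 kg/s.
After stage 2: water left = (1−0.259)×512.34 = 379.64; final concentrate = 1946 kg/s.
solute A fraction = 1351.1/1946 = 0.694.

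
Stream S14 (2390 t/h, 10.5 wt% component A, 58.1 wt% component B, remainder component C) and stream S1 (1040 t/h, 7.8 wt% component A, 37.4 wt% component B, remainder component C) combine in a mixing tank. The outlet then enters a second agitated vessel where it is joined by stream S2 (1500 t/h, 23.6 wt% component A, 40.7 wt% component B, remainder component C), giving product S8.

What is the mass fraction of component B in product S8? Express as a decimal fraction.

0.484

Overall, product flow = 4930 t/h.
component B in = 2390×0.581 + 1040×0.374 + 1500×0.407 = 2388 t/h.
component B fraction in S8 = 0.484.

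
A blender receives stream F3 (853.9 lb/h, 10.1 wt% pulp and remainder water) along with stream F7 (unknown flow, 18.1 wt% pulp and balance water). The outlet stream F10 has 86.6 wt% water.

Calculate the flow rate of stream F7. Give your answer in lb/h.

599.5 lb/h

Let F7 be the unknown flow. Total out = 853.9 + F7.
water balance: 767.66 + 0.819·F7 = 0.866·(853.9 + F7)
(0.819 − 0.866)·F7 = 0.866×853.9 − 767.66 = -28.179
F7 = -28.179 / -0.047 = 599.55 lb/h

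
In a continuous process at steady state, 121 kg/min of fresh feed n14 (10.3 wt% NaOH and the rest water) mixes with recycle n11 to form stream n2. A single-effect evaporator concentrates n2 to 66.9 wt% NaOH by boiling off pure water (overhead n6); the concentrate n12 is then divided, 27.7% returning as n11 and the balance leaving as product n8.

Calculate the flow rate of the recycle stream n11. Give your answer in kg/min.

7.137 kg/min

Overall NaOH balance (none leaves overhead): NaOH in fresh feed = NaOH in product, i.e. 121×0.103 = (1−0.277)·n12·0.669.
n12 = 12.463/(0.669×0.723) = 25.767 kg/min.
Recycle n11 = 0.277×25.767 = 7.1374 kg/min.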